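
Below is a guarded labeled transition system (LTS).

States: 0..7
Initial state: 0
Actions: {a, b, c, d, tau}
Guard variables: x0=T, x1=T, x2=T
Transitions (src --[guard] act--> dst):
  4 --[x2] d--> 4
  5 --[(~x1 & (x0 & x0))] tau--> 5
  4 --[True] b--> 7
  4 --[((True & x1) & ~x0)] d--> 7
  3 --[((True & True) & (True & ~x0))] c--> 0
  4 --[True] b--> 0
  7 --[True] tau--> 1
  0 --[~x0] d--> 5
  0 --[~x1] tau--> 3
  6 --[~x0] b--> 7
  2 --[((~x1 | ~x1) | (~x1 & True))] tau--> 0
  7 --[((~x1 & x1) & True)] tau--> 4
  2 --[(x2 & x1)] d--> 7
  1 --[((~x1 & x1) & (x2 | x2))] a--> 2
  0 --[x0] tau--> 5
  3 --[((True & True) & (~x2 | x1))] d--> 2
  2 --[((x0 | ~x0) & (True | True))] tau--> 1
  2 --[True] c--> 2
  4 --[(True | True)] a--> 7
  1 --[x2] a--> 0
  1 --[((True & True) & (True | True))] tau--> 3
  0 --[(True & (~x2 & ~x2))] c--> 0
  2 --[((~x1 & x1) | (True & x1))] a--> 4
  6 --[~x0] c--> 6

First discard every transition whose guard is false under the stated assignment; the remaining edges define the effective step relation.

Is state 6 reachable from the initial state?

Guard filter leaves 13 enabled edge(s).
L0 = {0}
L1 = {5}  now seen {0,5}
R = {0,5}

Answer: UNREACHABLE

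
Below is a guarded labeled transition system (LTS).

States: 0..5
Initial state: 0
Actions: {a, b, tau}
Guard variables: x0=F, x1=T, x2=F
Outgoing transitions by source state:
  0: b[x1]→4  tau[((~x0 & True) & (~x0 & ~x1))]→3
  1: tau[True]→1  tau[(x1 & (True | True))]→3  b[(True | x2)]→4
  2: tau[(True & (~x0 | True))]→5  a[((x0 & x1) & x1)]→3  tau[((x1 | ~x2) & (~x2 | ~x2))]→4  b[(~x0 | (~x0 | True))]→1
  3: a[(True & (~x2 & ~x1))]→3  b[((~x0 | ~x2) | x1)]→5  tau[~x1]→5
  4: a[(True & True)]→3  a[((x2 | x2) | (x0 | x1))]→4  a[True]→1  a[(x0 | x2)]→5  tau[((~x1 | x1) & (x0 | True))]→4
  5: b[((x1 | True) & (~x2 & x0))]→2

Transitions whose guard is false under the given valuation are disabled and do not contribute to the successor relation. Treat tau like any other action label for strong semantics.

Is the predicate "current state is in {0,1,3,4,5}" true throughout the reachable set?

Answer: INVARIANT HOLDS

Analysis:
Allowed set {0,1,3,4,5}
R = {0,1,3,4,5}
  0: ✓
  1: ✓
  3: ✓
  4: ✓
  5: ✓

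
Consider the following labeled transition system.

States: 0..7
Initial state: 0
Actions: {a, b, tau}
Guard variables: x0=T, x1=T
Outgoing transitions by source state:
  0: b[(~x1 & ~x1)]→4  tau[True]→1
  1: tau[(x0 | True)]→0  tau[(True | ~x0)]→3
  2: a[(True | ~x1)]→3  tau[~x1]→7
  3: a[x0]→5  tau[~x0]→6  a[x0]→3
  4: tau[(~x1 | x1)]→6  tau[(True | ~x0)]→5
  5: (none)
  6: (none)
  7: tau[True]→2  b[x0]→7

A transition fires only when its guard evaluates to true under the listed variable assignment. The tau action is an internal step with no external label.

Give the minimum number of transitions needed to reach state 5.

Breadth-first toward 5:
  Layer 0: {0}
  Layer 1: {1}
  Layer 2: {3}
  Layer 3: {5}
first hit 5 at d=3 via tau·tau·a

Answer: 3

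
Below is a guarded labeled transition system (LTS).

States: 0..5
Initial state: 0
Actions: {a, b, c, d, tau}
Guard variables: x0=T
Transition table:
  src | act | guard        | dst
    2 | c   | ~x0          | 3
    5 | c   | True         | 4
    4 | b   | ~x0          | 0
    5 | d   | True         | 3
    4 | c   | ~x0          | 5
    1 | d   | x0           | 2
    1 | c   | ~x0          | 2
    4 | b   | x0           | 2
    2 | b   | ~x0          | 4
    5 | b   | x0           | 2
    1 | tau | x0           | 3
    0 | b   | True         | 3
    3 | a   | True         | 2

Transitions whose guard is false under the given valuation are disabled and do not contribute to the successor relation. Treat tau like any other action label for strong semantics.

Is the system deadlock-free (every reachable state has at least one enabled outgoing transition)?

Reach set: {0,2,3}
  0: b→3  [deg 1]
  2: ∅  [STUCK]
  3: a→2  [deg 1]
Path to 2: b·a

Answer: DEADLOCK at state 2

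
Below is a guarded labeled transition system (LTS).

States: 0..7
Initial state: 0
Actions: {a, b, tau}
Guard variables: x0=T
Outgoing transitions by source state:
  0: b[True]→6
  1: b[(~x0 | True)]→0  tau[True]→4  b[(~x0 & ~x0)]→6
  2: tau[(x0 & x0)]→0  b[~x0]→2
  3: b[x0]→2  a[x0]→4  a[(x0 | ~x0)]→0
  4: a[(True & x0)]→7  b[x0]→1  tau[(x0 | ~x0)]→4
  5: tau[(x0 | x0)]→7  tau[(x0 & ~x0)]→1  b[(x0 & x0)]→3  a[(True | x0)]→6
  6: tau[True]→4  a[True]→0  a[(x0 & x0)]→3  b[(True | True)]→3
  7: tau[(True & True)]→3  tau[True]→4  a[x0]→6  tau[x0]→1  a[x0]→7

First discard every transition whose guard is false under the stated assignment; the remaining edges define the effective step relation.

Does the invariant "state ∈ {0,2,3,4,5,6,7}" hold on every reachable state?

Safe = {0,2,3,4,5,6,7}
Reach set: {0,1,2,3,4,6,7}
  0: ✓
  1: outside
  2: ✓
  3: ✓
  4: ✓
  6: ✓
  7: ✓
reach 1 via b·tau·b — violates

Answer: INVARIANT VIOLATED at state 1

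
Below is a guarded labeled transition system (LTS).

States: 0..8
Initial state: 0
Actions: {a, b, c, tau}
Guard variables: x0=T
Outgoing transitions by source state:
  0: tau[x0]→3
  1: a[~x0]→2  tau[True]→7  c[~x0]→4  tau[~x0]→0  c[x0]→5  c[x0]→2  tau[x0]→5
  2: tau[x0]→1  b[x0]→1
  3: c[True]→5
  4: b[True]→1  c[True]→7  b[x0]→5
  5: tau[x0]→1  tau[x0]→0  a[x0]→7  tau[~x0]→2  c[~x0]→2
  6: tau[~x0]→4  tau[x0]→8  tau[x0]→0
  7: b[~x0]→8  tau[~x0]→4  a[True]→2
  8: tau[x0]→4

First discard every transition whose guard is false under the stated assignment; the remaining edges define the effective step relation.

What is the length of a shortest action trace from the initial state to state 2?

Answer: 4

Trace:
Breadth-first toward 2:
  depth 0: {0}
  depth 1: {3}
  depth 2: {5}
  depth 3: {1,7}
  depth 4: {2}
depth(2)=4, e.g. tau·c·a·a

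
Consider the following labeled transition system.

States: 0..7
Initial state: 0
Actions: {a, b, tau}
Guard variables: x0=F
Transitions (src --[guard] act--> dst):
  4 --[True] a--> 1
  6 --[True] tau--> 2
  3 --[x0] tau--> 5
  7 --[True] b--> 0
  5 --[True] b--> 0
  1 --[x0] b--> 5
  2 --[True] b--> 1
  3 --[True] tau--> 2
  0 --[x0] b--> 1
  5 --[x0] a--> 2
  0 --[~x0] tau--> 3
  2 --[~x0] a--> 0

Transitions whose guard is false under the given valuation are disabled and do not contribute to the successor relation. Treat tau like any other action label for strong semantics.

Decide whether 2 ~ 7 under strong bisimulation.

Answer: NOT BISIMILAR

Working:
Refine partition for ~:
  round 0: {{0,1,2,3,4,5,6,7}}
  round 1: {{0,3,6},{1},{2},{4},{5,7}}
  round 2: {{0},{1},{2},{3,6},{4},{5,7}}
6 equivalence class(es) (converged in 3)
class of 2: {2}; class of 7: {5,7}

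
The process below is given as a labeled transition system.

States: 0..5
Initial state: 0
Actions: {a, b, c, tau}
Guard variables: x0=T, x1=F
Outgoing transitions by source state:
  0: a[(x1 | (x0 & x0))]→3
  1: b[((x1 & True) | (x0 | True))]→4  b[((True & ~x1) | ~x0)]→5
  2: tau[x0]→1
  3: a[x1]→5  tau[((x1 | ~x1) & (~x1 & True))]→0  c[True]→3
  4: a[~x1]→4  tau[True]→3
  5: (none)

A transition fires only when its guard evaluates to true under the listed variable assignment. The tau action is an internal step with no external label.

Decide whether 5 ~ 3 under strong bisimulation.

Answer: NOT BISIMILAR

Analysis:
Bisimulation quotient by refinement:
  P[0] = {{0,1,2,3,4,5}}
  P[1] = {{0},{1},{2},{3},{4},{5}}
6 equivalence class(es) (converged in 2)
5∈{5}, 3∈{3}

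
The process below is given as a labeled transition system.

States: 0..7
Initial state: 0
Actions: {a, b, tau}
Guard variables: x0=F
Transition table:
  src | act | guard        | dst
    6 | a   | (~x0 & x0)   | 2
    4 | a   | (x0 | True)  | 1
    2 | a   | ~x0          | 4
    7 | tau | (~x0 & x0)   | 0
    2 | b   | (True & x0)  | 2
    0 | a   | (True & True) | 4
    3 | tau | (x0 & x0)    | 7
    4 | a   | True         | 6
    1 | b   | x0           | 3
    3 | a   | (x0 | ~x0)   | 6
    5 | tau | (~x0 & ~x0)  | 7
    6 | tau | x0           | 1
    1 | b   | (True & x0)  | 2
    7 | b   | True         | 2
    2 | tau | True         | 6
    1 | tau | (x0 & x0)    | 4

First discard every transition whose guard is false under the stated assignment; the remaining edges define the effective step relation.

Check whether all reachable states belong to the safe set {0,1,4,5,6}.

Answer: INVARIANT HOLDS

Trace:
Allowed set {0,1,4,5,6}
Reach set: {0,1,4,6}
  0: ok
  1: ok
  4: ok
  6: ok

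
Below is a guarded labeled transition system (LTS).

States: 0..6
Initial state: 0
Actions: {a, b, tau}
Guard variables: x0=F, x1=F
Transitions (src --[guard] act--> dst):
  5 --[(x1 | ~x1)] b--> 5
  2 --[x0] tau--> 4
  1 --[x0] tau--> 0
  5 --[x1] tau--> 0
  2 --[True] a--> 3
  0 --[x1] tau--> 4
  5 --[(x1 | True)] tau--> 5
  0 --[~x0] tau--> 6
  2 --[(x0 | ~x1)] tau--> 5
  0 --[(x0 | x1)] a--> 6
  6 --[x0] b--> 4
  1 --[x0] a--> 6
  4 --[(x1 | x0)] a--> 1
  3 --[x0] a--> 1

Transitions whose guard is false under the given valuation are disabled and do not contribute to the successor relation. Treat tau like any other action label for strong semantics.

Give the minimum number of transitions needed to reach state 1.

Layered search for 1:
  depth 0: {0}
  depth 1: {6}
1 never appears.

Answer: UNREACHABLE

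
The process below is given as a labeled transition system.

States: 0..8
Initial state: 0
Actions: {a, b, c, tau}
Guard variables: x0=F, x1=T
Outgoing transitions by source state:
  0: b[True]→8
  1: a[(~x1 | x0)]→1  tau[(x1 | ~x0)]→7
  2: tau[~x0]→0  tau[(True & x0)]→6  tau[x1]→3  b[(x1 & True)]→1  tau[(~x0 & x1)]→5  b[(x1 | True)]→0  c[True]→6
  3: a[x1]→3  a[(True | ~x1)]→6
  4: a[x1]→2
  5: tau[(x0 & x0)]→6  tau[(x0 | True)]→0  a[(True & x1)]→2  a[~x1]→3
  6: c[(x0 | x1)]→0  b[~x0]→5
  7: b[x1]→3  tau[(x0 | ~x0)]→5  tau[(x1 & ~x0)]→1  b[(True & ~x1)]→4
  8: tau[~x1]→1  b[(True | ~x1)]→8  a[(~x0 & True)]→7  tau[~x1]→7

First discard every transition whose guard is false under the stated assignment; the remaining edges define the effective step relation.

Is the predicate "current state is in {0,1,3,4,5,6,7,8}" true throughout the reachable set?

Answer: INVARIANT VIOLATED at state 2

Trace:
Safe = {0,1,3,4,5,6,7,8}
Reachable = {0,1,2,3,5,6,7,8}
  0: safe
  1: safe
  2: outside
  3: safe
  5: safe
  6: safe
  7: safe
  8: safe
reach 2 via b·a·tau·a — violates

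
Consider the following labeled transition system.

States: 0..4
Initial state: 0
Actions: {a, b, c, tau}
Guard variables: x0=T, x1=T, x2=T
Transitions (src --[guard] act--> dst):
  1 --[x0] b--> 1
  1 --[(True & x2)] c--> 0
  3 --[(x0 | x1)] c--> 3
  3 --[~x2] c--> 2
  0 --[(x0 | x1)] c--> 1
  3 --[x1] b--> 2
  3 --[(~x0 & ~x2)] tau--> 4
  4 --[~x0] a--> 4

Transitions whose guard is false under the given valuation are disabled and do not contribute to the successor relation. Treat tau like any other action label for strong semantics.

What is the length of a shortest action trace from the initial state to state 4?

Answer: UNREACHABLE

Analysis:
BFS to 4:
  Layer 0: {0}
  Layer 1: {1}
4 never appears.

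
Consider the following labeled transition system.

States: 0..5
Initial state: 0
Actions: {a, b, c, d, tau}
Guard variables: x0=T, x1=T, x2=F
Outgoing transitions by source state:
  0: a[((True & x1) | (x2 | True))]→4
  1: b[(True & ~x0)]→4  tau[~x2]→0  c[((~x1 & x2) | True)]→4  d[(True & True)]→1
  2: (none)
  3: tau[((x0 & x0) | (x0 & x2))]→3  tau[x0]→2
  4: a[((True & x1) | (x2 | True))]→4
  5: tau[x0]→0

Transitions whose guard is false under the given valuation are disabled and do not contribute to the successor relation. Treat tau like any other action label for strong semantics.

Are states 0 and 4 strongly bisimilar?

Compute ~ classes (split until stable):
  P[0] = {{0,1,2,3,4,5}}
  P[1] = {{0,4},{1},{2},{3,5}}
  P[2] = {{0,4},{1},{2},{3},{5}}
5 equivalence class(es) (converged in 3)
[0]={0,4}  [4]={0,4}

Answer: BISIMILAR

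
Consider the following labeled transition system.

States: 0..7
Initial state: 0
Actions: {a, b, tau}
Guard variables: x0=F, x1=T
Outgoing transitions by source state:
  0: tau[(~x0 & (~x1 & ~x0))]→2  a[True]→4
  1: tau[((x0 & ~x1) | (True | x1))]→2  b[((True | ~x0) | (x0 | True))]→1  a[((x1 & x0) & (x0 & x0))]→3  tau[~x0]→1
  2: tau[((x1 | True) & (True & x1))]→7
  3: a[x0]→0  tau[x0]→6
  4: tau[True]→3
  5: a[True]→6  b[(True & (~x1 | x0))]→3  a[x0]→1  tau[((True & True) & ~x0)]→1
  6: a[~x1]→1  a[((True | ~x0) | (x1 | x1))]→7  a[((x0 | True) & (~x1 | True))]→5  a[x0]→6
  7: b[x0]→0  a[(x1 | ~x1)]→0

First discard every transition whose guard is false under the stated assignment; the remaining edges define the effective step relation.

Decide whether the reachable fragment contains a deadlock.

Reach set: {0,3,4}
  0: a→4  [1 exit(s)]
  3: ∅  [no exit]
  4: tau→3  [1 exit(s)]
trace reaching 3: a·tau

Answer: DEADLOCK at state 3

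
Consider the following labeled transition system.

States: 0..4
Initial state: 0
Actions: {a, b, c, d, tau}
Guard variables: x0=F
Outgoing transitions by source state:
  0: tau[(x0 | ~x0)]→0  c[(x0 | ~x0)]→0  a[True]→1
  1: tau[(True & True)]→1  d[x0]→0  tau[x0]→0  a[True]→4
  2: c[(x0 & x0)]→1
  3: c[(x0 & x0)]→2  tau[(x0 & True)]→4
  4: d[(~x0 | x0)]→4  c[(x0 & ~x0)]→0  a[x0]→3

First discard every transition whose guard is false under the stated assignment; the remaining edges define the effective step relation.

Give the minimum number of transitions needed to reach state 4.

Answer: 2

Analysis:
BFS to 4:
  L0 = {0}
  L1 = {1}
  L2 = {4}
depth(4)=2, e.g. a·a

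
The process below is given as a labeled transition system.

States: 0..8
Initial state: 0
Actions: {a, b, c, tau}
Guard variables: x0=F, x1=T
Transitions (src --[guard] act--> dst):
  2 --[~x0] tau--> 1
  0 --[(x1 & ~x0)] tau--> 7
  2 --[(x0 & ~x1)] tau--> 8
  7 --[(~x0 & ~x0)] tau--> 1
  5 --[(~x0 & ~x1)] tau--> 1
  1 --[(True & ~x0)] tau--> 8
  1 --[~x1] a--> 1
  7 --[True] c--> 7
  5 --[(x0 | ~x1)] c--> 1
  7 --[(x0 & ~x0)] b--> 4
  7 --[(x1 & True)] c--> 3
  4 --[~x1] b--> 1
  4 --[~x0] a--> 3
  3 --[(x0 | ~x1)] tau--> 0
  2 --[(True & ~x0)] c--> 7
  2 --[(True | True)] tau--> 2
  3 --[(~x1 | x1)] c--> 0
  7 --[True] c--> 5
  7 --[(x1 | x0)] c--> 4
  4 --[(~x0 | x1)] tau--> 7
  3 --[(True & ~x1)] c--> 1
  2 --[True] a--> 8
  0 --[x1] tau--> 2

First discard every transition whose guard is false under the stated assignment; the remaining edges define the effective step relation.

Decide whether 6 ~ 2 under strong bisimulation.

Compute ~ classes (split until stable):
  round 0: {{0,1,2,3,4,5,6,7,8}}
  round 1: {{0,1},{2},{3},{4},{5,6,8},{7}}
  round 2: {{0},{1},{2},{3},{4},{5,6,8},{7}}
Fixed point at round 3; 7 class(es).
class of 6: {5,6,8}; class of 2: {2}

Answer: NOT BISIMILAR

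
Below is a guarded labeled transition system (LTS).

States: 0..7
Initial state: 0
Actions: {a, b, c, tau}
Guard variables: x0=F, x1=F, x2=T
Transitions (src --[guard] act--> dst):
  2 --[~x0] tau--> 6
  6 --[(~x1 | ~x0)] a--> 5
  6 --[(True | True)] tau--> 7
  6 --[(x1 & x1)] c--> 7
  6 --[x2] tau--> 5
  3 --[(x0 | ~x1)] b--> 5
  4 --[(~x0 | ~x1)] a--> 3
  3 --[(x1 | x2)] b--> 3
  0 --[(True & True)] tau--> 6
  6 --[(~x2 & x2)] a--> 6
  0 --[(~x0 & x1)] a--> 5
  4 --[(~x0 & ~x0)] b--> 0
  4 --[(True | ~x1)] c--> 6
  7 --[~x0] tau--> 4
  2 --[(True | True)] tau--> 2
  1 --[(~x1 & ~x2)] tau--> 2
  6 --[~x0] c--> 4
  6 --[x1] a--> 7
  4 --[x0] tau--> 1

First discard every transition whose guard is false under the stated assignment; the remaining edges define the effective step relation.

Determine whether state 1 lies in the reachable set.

13 transition(s) survive guard evaluation.
L0 = {0}
L1 = {6}  now seen {0,6}
L2 = {4,5,7}  now seen {0,4,5,6,7}
L3 = {3}  now seen {0,3,4,5,6,7}
Reachable = {0,3,4,5,6,7}

Answer: UNREACHABLE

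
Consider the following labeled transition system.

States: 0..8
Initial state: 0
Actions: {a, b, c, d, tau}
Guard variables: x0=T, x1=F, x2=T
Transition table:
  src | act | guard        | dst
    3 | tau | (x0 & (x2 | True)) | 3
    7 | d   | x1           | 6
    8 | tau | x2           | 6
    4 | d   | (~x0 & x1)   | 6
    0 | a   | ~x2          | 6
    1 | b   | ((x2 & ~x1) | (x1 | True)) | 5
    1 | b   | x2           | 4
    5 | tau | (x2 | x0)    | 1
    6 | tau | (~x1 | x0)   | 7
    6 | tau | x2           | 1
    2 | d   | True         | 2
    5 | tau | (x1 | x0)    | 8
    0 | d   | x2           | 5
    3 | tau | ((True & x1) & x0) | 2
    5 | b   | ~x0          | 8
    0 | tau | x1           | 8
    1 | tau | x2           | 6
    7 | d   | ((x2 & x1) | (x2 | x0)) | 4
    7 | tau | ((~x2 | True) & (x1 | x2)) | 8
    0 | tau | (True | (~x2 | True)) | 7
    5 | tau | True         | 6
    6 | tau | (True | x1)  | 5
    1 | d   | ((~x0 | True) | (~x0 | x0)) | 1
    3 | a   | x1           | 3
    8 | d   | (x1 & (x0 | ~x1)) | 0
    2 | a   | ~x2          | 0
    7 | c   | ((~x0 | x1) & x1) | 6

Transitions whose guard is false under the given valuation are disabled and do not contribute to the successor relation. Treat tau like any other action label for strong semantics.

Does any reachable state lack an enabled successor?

Reachable = {0,1,4,5,6,7,8}
  0: d→5  tau→7  [2 out]
  1: b→4  b→5  d→1  tau→6  [4 out]
  4: ∅  [no exit]
  5: tau→1  tau→6  tau→8  [3 out]
  6: tau→1  tau→5  tau→7  [3 out]
  7: d→4  tau→8  [2 out]
  8: tau→6  [1 out]
trace reaching 4: tau·d

Answer: DEADLOCK at state 4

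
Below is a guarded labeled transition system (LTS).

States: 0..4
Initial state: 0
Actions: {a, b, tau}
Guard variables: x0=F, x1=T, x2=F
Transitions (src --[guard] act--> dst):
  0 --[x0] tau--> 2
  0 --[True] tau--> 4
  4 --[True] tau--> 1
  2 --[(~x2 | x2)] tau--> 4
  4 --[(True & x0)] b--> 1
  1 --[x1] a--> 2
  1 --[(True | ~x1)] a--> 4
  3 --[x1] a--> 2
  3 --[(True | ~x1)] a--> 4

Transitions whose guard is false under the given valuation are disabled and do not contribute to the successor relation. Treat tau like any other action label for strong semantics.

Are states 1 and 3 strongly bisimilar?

Refine partition for ~:
  round 0: {{0,1,2,3,4}}
  round 1: {{0,2,4},{1,3}}
  round 2: {{0,2},{1,3},{4}}
3 equivalence class(es) (converged in 3)
[1]={1,3}  [3]={1,3}

Answer: BISIMILAR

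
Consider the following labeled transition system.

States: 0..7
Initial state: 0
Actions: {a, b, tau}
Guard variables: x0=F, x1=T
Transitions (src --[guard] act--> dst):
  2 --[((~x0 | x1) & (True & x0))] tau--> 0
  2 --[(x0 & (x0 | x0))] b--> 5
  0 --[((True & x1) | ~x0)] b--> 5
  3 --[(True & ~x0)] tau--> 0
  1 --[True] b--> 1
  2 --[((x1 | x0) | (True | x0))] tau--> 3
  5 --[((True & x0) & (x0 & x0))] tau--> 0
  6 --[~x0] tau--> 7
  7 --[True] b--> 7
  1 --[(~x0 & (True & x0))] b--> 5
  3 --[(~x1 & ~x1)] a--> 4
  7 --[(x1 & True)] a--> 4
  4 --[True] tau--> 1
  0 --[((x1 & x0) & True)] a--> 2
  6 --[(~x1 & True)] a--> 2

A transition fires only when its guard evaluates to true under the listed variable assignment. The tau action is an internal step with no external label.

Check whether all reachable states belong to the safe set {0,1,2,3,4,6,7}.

Answer: INVARIANT VIOLATED at state 5

Analysis:
Safe = {0,1,2,3,4,6,7}
Reach set: {0,5}
  0: ok
  5: outside
counterexample path to 5: b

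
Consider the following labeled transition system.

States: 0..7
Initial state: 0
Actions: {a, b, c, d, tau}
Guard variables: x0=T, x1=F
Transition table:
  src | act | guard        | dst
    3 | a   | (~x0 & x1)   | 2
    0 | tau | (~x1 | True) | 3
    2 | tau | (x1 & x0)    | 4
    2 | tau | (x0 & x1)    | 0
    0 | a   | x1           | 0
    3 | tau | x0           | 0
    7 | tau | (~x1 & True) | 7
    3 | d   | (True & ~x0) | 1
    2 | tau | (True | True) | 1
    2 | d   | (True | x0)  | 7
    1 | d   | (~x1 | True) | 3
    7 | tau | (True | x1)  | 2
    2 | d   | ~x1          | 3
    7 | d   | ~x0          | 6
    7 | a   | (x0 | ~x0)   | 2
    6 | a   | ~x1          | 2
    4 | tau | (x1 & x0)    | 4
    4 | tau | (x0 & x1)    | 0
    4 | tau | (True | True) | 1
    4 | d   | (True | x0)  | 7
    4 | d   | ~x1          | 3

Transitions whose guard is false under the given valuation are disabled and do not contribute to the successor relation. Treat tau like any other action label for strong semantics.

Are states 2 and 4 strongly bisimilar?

Answer: BISIMILAR

Working:
Refine partition for ~:
  P[0] = {{0,1,2,3,4,5,6,7}}
  P[1] = {{0,3},{1},{2,4},{5},{6},{7}}
stable after 2 split(s): 6 block(s)
[2]={2,4}  [4]={2,4}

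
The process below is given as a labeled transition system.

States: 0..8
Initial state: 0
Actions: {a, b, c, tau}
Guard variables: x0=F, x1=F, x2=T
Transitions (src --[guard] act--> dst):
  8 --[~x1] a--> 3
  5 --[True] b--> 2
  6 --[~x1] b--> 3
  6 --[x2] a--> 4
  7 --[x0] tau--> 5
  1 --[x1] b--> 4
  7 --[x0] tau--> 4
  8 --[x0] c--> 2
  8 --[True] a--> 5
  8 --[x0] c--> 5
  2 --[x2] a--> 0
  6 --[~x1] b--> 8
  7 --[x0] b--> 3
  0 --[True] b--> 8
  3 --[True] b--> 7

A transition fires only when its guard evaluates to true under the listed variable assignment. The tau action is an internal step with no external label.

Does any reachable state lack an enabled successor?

Answer: DEADLOCK at state 7

Working:
R = {0,2,3,5,7,8}
  0: b→8  [1 out]
  2: a→0  [1 out]
  3: b→7  [1 out]
  5: b→2  [1 out]
  7: ∅  [deadlock]
  8: a→3  a→5  [2 out]
witness 7: b·a·b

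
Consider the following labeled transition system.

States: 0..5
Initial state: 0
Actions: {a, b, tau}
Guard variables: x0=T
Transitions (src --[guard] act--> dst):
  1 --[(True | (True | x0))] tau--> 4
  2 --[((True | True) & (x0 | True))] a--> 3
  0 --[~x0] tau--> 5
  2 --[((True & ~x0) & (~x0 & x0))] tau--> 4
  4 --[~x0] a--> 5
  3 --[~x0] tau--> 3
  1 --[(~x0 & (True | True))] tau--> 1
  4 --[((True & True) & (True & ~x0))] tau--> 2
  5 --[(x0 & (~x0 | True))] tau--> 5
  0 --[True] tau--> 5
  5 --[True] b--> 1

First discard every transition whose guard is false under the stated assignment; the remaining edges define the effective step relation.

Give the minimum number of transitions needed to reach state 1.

BFS to 1:
  depth 0: {0}
  depth 1: {5}
  depth 2: {1}
1 enters at depth 2; path tau·b

Answer: 2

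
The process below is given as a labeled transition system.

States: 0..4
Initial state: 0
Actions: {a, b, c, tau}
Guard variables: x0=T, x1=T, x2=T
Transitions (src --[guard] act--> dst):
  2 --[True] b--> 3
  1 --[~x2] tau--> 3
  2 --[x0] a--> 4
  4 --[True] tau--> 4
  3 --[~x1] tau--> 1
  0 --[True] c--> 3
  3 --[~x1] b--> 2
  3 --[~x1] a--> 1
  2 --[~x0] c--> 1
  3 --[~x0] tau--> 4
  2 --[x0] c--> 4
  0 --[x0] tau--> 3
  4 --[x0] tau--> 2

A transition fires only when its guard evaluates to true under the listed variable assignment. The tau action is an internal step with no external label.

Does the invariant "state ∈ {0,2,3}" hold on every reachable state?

Answer: INVARIANT HOLDS

Trace:
Inv-set: {0,2,3}
Reachable = {0,3}
  0: safe
  3: safe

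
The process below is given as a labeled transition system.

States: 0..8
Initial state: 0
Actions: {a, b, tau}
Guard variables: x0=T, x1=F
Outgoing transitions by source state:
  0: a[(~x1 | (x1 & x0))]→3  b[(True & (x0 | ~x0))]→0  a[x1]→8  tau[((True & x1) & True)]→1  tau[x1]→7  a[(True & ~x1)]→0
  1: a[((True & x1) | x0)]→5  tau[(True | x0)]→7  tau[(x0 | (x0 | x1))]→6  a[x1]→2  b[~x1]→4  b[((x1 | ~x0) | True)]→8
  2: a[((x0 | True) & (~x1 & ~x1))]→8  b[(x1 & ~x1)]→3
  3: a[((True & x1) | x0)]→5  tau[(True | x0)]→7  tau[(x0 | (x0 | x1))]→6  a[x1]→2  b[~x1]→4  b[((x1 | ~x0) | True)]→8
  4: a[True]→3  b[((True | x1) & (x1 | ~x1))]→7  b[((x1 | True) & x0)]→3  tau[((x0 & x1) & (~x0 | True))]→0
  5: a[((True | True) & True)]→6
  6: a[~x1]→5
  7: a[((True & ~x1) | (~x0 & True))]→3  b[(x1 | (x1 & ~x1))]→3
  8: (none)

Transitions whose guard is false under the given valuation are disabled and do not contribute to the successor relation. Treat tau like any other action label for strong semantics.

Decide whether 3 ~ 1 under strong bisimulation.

Refine partition for ~:
  π0 = {{0,1,2,3,4,5,6,7,8}}
  π1 = {{0,4},{1,3},{2,5,6,7},{8}}
  π2 = {{0},{1,3},{2},{4},{5,6},{7},{8}}
stable after 3 split(s): 7 block(s)
3∈{1,3}, 1∈{1,3}

Answer: BISIMILAR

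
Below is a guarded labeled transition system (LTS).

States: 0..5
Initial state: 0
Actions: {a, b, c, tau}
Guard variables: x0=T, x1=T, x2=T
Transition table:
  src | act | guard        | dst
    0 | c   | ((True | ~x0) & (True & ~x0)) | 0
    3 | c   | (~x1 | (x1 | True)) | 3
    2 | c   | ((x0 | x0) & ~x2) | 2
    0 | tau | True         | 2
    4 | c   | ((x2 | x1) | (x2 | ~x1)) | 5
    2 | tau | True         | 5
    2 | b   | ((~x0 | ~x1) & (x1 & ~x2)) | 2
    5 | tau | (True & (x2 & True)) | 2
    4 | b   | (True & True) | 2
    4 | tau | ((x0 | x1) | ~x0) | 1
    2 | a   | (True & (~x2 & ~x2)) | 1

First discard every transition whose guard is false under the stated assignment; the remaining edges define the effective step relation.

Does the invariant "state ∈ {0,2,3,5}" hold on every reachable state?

Answer: INVARIANT HOLDS

Trace:
Safe = {0,2,3,5}
Reachable = {0,2,5}
  0: safe
  2: safe
  5: safe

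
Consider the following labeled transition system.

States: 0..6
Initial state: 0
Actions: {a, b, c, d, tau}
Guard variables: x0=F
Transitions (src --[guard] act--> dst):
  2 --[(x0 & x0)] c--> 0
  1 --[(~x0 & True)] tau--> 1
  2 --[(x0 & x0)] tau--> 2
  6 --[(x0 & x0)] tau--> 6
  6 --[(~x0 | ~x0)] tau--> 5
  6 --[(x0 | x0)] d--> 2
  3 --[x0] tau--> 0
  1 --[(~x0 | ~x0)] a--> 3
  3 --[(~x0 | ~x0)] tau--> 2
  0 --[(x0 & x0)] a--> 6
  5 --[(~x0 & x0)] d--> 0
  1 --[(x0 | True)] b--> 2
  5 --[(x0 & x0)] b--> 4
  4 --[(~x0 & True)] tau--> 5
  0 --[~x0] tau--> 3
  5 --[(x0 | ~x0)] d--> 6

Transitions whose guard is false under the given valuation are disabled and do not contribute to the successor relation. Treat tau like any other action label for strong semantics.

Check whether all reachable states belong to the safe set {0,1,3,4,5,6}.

Answer: INVARIANT VIOLATED at state 2

Working:
Allowed set {0,1,3,4,5,6}
Reach set: {0,2,3}
  0: ✓
  2: outside
  3: ✓
reach 2 via tau·tau — violates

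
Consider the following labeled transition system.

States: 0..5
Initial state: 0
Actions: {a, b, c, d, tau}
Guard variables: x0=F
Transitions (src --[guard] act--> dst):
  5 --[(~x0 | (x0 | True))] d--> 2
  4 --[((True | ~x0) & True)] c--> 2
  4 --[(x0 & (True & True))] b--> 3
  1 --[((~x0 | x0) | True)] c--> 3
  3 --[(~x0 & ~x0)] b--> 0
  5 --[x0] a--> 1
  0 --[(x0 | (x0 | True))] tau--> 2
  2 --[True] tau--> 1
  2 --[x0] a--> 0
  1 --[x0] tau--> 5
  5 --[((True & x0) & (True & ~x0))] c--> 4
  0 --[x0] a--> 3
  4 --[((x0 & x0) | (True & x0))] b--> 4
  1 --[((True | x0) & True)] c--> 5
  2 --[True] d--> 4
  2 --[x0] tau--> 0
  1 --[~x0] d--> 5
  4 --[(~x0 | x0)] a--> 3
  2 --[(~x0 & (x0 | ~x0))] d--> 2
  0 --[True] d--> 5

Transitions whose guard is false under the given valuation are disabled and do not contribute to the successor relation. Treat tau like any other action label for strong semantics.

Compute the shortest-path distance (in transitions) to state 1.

Answer: 2

Analysis:
Breadth-first toward 1:
  depth 0: {0}
  depth 1: {2,5}
  depth 2: {1,4}
1 enters at depth 2; path tau·tau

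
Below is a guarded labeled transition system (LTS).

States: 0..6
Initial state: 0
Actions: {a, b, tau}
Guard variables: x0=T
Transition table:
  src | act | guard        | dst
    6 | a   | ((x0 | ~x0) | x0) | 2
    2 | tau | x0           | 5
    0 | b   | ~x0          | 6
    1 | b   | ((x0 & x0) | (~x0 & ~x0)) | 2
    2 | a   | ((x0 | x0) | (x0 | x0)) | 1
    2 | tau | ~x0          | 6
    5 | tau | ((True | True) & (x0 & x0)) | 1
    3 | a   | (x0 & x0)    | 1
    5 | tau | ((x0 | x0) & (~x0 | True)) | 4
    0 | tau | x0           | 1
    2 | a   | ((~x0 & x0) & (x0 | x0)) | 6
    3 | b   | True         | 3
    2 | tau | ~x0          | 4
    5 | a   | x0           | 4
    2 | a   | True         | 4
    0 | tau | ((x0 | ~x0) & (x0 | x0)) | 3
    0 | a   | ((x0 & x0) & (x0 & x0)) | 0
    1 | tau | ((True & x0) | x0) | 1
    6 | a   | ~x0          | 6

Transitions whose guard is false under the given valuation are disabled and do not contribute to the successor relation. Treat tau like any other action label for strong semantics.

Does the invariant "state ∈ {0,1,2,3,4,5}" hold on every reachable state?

Answer: INVARIANT HOLDS

Trace:
Inv-set: {0,1,2,3,4,5}
Reach set: {0,1,2,3,4,5}
  0: ok
  1: ok
  2: ok
  3: ok
  4: ok
  5: ok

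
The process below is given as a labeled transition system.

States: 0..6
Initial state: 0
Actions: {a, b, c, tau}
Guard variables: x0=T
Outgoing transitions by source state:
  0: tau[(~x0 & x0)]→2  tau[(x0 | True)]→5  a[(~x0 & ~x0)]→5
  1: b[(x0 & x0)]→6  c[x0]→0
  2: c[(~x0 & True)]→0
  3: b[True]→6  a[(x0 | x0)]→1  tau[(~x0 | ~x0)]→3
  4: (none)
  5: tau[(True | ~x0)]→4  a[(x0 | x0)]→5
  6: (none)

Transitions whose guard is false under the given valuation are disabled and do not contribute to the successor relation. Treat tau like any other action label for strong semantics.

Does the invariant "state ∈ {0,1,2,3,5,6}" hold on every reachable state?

Allowed set {0,1,2,3,5,6}
Reachable = {0,4,5}
  0: ok
  4: ✗ unsafe
  5: ok
counterexample path to 4: tau·tau

Answer: INVARIANT VIOLATED at state 4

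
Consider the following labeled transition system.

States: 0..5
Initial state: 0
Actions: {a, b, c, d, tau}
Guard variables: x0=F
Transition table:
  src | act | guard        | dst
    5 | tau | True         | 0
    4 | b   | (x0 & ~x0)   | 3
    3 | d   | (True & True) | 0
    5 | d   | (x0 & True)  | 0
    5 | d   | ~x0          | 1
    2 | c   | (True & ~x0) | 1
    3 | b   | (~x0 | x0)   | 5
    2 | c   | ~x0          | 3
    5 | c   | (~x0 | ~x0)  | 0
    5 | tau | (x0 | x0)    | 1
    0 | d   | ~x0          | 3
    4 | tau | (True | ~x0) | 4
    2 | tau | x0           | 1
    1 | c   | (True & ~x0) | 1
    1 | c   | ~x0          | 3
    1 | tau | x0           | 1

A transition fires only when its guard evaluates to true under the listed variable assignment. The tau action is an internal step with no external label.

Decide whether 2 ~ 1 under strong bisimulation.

Refine partition for ~:
  round 0: {{0,1,2,3,4,5}}
  round 1: {{0},{1,2},{3},{4},{5}}
stable after 2 split(s): 5 block(s)
2∈{1,2}, 1∈{1,2}

Answer: BISIMILAR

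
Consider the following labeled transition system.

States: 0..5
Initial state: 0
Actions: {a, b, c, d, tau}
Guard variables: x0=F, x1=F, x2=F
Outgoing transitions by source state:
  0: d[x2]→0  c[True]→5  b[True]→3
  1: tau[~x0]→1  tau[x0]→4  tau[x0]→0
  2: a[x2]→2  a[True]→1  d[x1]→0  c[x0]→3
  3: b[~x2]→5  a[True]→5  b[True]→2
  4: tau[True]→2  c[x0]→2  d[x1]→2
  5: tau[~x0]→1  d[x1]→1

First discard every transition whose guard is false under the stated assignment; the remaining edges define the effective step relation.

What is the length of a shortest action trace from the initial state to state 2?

BFS to 2:
  depth 0: {0}
  depth 1: {3,5}
  depth 2: {1,2}
depth(2)=2, e.g. b·b

Answer: 2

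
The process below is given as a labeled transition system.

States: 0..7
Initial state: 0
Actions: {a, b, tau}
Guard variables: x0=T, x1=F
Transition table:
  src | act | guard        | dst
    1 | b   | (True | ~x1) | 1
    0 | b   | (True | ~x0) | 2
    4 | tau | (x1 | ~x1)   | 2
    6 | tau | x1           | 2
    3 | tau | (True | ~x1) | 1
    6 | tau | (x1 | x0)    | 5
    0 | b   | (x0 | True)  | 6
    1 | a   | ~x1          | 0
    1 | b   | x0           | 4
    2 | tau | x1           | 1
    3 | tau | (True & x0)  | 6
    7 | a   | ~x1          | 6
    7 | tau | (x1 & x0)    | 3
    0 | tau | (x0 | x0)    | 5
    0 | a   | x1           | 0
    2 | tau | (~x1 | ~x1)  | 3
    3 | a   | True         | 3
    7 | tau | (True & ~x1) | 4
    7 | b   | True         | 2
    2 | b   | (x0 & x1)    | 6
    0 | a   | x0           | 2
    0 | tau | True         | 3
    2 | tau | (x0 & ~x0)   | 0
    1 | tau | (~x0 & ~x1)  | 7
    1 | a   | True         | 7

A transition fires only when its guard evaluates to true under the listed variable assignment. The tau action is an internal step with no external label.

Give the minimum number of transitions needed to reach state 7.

Layered search for 7:
  depth 0: {0}
  depth 1: {2,3,5,6}
  depth 2: {1}
  depth 3: {4,7}
first hit 7 at d=3 via tau·tau·a

Answer: 3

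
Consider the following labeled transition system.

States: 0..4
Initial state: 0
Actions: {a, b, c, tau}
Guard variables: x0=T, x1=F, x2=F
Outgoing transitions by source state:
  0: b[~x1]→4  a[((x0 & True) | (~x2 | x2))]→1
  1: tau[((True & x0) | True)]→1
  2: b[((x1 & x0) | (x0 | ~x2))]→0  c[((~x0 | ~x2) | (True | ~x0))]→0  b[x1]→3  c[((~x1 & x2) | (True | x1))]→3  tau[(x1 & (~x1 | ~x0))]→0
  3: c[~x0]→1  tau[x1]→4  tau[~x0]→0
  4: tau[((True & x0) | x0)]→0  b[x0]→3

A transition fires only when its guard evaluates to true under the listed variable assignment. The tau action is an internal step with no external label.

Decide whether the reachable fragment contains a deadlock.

Answer: DEADLOCK at state 3

Working:
R = {0,1,3,4}
  0: a→1  b→4  [2 out]
  1: tau→1  [1 out]
  3: ∅  [no exit]
  4: b→3  tau→0  [2 out]
Path to 3: b·b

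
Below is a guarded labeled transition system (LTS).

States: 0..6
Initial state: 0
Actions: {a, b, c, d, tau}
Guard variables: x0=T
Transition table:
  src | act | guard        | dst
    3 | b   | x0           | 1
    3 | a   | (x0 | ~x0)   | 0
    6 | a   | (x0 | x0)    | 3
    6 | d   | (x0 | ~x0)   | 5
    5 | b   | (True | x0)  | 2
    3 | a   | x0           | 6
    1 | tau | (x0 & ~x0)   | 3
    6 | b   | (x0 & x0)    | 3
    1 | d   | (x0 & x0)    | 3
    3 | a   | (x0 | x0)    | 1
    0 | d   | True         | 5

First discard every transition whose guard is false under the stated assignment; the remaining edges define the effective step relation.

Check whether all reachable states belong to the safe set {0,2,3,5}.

Allowed set {0,2,3,5}
Reachable = {0,2,5}
  0: ok
  2: ok
  5: ok

Answer: INVARIANT HOLDS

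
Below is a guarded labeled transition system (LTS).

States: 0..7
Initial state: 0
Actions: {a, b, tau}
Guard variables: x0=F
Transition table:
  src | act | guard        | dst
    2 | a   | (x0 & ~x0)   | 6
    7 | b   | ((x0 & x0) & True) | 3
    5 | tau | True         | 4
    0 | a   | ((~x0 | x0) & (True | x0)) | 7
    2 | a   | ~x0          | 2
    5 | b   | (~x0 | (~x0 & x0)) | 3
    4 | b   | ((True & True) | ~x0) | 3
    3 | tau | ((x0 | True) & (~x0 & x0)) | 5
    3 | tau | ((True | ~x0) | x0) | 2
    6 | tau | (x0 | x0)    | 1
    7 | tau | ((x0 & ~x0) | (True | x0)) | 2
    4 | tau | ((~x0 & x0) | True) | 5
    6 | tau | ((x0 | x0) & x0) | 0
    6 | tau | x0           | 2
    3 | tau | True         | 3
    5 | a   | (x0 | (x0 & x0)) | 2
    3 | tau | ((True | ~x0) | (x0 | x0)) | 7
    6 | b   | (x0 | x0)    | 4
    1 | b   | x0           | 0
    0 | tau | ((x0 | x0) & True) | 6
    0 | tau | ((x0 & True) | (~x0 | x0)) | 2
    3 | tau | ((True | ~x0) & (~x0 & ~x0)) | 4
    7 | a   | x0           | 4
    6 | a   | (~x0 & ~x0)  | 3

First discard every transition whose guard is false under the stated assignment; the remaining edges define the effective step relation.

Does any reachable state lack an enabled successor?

Reachable = {0,2,7}
  0: a→7  tau→2  [2 out]
  2: a→2  [1 out]
  7: tau→2  [1 out]

Answer: DEADLOCK-FREE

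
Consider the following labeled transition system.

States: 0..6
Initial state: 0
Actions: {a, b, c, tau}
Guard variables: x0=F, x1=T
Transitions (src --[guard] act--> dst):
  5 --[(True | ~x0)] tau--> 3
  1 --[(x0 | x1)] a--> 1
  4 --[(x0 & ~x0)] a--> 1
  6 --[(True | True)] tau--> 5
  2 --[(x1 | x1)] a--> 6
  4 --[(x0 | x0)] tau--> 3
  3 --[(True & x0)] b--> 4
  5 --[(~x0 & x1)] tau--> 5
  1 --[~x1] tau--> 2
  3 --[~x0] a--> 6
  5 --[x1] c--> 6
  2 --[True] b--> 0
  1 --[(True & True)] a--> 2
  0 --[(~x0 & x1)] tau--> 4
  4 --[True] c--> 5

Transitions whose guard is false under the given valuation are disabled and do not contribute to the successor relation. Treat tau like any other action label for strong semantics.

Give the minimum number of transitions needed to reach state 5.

Answer: 2

Working:
Breadth-first toward 5:
  L0 = {0}
  L1 = {4}
  L2 = {5}
5 enters at depth 2; path tau·c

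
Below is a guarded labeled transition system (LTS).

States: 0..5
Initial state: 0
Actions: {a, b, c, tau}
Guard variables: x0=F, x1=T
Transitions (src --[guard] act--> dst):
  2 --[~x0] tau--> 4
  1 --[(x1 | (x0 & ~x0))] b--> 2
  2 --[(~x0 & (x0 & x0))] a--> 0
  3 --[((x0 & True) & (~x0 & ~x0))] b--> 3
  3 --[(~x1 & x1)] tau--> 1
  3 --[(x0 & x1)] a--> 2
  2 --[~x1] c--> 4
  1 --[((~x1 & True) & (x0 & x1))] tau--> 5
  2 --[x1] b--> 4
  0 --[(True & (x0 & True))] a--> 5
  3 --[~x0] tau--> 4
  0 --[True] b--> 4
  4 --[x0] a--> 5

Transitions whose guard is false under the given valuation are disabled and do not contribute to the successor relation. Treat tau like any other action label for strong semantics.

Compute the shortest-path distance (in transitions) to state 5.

Layered search for 5:
  depth 0: {0}
  depth 1: {4}
5 never appears.

Answer: UNREACHABLE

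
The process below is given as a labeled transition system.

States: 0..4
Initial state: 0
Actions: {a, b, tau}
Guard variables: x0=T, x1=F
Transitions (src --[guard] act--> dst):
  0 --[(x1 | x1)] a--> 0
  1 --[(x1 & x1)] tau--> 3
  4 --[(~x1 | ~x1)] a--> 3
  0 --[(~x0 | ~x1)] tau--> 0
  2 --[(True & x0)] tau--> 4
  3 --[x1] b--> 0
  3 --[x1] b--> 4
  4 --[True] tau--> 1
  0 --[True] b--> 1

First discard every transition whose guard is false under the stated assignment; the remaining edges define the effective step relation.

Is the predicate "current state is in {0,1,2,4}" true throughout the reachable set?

Answer: INVARIANT HOLDS

Analysis:
Safe = {0,1,2,4}
Reach set: {0,1}
  0: ok
  1: ok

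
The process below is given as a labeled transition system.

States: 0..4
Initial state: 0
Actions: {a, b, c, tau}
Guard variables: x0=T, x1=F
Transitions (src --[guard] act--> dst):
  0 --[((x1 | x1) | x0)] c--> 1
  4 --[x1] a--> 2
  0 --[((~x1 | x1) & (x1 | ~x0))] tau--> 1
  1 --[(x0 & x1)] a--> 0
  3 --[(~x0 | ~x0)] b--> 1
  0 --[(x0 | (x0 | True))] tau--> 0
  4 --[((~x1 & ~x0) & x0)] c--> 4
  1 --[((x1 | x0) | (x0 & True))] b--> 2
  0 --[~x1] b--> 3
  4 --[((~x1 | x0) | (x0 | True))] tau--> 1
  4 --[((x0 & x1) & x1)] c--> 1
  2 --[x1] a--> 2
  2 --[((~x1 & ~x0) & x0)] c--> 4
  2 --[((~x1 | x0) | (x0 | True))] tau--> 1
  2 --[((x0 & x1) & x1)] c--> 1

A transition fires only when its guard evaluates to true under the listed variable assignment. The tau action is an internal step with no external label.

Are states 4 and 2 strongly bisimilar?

Refine partition for ~:
  π0 = {{0,1,2,3,4}}
  π1 = {{0},{1},{2,4},{3}}
4 equivalence class(es) (converged in 2)
[4]={2,4}  [2]={2,4}

Answer: BISIMILAR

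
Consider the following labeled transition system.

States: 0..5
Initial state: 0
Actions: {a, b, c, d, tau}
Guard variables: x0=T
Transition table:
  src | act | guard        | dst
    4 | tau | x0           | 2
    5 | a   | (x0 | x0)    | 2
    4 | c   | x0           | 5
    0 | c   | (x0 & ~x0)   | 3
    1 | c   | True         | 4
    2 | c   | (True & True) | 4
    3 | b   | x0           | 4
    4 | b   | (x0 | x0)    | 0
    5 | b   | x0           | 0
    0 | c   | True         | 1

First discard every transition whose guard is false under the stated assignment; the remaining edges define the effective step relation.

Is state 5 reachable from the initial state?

Answer: REACHABLE

Trace:
After dropping false guards: 9 live edges.
depth 0: {0}
depth 1: {1}  now seen {0,1}
depth 2: {4}  now seen {0,1,4}
depth 3: {2,5}  now seen {0,1,2,4,5}
Reachable = {0,1,2,4,5}
witness 5: c·c·c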